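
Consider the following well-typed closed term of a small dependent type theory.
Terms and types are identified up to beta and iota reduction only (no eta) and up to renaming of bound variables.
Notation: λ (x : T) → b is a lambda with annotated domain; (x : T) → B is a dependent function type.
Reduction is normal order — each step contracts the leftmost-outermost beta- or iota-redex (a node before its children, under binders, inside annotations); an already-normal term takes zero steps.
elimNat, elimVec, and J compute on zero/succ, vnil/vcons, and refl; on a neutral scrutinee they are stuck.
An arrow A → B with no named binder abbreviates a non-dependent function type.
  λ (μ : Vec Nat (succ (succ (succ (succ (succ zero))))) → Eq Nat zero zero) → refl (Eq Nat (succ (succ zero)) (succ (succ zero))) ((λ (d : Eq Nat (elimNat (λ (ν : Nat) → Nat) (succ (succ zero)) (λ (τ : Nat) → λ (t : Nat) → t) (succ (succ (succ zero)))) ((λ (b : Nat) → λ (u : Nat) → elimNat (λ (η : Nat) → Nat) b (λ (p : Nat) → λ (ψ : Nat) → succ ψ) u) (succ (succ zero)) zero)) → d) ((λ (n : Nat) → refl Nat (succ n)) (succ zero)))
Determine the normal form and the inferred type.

resulting normal form:
  λ (μ : Vec Nat (succ (succ (succ (succ (succ zero))))) → Eq Nat zero zero) → refl (Eq Nat (succ (succ zero)) (succ (succ zero))) (refl Nat (succ (succ zero)))
the term's type:
  (Vec Nat (succ (succ (succ (succ (succ zero))))) → Eq Nat zero zero) → Eq (Eq Nat (succ (succ zero)) (succ (succ zero))) (refl Nat (succ (succ zero))) (refl Nat (succ (succ zero)))
observation: 2 normal-order steps separate the term from its normal form.


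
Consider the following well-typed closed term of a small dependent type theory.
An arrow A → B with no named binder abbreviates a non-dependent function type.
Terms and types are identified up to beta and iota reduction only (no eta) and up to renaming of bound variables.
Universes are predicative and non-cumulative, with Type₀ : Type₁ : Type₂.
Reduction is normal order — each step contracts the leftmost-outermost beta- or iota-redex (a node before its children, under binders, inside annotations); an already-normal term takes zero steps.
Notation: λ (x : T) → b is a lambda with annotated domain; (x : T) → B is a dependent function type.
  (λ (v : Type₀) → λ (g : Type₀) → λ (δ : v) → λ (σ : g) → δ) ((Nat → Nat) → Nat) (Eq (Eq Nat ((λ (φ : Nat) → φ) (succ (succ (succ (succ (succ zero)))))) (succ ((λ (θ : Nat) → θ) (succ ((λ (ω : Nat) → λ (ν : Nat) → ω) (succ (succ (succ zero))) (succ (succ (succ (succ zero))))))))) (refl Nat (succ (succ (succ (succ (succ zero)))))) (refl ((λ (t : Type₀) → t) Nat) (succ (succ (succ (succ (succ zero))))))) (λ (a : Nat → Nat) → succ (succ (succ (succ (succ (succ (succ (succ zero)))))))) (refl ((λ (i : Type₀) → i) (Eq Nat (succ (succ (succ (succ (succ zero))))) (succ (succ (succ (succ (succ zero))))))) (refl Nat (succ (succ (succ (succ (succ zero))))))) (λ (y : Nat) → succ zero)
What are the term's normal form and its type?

reduced normal form:
  succ (succ (succ (succ (succ (succ (succ (succ zero)))))))
the term's type:
  Nat


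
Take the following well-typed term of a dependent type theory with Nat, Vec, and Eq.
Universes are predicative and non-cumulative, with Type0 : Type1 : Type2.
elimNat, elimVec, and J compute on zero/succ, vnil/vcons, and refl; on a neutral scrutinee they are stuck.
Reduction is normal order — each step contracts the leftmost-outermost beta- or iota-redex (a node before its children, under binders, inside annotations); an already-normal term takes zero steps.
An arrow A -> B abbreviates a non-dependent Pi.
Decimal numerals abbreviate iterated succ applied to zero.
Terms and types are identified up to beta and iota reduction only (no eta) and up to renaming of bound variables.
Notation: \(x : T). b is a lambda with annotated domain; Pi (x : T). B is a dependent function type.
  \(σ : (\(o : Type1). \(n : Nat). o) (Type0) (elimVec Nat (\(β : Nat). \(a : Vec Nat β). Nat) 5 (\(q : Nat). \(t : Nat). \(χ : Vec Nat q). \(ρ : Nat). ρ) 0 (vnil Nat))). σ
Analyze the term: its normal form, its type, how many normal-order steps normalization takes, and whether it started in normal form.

resulting normal form:
  \(σ : Type0). σ
inferred type:
  Type0 -> Type0
steps to reach normal form (normal order): 2
term was already normal: no
first redex: a beta-redex


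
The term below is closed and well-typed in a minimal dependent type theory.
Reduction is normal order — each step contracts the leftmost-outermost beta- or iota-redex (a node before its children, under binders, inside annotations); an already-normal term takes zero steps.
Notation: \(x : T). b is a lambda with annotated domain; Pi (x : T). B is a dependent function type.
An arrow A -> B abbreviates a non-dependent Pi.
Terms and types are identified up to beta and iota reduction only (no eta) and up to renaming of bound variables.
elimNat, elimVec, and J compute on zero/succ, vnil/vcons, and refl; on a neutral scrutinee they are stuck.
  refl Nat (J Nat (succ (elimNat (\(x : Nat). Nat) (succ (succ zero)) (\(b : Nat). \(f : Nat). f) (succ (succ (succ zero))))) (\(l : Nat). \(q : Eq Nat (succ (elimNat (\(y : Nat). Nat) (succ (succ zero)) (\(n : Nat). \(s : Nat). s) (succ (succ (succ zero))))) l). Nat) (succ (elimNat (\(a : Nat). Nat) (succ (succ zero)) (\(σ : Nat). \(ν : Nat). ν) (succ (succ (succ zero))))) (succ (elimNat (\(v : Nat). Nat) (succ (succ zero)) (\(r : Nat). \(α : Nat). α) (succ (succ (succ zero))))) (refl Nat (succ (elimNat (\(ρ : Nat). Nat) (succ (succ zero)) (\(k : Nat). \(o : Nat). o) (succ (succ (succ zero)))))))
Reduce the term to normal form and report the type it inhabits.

reduced normal form:
  refl Nat (succ (succ (succ zero)))
type:
  Eq Nat (succ (succ (succ zero))) (succ (succ (succ zero)))
observation: 11 normal-order steps separate the term from its normal form.


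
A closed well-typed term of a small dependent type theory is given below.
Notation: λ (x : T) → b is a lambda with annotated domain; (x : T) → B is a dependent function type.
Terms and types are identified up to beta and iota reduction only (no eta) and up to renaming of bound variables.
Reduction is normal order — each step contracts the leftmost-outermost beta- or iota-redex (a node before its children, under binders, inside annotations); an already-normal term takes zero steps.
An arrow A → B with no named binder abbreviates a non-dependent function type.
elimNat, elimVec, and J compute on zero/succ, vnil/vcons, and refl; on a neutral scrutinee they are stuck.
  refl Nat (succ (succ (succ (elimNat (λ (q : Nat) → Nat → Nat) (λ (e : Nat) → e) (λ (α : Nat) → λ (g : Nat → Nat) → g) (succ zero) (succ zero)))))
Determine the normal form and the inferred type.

resulting normal form:
  refl Nat (succ (succ (succ (succ zero))))
the term's type:
  Eq Nat (succ (succ (succ (succ zero)))) (succ (succ (succ (succ zero))))


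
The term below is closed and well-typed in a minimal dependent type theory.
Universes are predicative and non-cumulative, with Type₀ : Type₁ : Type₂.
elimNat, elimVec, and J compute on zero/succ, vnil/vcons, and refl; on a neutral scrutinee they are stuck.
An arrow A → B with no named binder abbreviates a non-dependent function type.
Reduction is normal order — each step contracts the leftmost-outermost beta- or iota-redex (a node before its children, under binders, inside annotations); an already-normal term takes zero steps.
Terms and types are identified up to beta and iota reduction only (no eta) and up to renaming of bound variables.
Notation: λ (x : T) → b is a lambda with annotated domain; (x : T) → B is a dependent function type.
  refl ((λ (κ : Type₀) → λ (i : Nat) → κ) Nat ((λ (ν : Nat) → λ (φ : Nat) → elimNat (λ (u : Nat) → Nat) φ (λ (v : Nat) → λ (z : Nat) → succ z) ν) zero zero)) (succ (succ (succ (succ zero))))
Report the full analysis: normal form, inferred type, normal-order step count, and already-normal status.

reduced normal form:
  refl Nat (succ (succ (succ (succ zero))))
the term's type:
  Eq Nat (succ (succ (succ (succ zero)))) (succ (succ (succ (succ zero))))
steps to reach normal form (normal order): 2
started in normal form: no
first redex: a beta-redex


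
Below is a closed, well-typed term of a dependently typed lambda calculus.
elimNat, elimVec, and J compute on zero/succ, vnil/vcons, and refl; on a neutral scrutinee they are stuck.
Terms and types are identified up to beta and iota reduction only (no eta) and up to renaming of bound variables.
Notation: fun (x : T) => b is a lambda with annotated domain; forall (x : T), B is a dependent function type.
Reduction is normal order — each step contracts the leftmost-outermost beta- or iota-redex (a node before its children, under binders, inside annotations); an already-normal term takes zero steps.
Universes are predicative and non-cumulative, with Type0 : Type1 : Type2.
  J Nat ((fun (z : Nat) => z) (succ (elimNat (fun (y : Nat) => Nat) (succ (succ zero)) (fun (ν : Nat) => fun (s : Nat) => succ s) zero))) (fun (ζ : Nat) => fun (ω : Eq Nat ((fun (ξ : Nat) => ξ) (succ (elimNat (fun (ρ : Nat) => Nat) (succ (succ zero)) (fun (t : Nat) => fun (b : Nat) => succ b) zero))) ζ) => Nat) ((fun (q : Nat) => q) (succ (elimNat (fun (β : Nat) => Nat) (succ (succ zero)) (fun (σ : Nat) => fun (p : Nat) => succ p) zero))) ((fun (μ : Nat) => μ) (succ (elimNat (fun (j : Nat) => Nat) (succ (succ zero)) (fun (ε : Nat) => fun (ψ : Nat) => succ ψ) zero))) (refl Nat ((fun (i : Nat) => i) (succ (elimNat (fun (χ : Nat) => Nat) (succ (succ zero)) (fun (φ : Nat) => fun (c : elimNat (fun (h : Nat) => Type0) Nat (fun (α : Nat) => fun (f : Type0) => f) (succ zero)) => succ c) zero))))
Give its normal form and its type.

resulting normal form:
  succ (succ (succ zero))
inferred type:
  Nat
observation: reduction starts at a J iota-redex, and 3 normal-order steps reach the normal form.


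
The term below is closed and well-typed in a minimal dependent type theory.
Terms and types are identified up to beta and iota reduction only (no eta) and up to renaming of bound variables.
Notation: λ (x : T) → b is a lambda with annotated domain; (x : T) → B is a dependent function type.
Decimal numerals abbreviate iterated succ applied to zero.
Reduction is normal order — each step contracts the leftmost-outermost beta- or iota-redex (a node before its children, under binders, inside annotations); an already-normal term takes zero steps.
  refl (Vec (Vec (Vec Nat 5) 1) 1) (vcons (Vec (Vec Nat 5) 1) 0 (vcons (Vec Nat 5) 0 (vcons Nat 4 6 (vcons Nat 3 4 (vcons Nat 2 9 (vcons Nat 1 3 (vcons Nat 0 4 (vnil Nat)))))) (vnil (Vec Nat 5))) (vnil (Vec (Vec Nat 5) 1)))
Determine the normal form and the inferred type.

normal form:
  refl (Vec (Vec (Vec Nat 5) 1) 1) (vcons (Vec (Vec Nat 5) 1) 0 (vcons (Vec Nat 5) 0 (vcons Nat 4 6 (vcons Nat 3 4 (vcons Nat 2 9 (vcons Nat 1 3 (vcons Nat 0 4 (vnil Nat)))))) (vnil (Vec Nat 5))) (vnil (Vec (Vec Nat 5) 1)))
the term's type:
  Eq (Vec (Vec (Vec Nat 5) 1) 1) (vcons (Vec (Vec Nat 5) 1) 0 (vcons (Vec Nat 5) 0 (vcons Nat 4 6 (vcons Nat 3 4 (vcons Nat 2 9 (vcons Nat 1 3 (vcons Nat 0 4 (vnil Nat)))))) (vnil (Vec Nat 5))) (vnil (Vec (Vec Nat 5) 1))) (vcons (Vec (Vec Nat 5) 1) 0 (vcons (Vec Nat 5) 0 (vcons Nat 4 6 (vcons Nat 3 4 (vcons Nat 2 9 (vcons Nat 1 3 (vcons Nat 0 4 (vnil Nat)))))) (vnil (Vec Nat 5))) (vnil (Vec (Vec Nat 5) 1)))


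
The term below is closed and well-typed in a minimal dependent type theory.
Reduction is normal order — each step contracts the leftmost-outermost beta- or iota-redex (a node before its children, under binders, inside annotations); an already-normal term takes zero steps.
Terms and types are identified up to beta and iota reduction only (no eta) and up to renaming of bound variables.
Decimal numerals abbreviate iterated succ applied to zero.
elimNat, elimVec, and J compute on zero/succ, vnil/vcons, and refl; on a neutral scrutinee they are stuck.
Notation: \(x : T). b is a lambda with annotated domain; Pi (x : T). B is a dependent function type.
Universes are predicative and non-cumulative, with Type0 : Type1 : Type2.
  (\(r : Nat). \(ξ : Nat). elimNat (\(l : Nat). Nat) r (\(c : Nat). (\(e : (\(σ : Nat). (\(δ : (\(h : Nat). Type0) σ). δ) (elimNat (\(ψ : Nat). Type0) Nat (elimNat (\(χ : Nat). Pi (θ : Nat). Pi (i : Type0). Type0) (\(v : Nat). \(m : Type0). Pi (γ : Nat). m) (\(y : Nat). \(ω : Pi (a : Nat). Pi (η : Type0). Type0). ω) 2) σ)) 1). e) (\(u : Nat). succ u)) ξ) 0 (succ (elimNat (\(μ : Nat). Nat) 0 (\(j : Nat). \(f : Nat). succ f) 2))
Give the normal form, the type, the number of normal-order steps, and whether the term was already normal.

resulting normal form:
  3
type:
  Nat
steps to reach normal form (normal order): 21
started in normal form: no
first contracted redex: a beta-redex


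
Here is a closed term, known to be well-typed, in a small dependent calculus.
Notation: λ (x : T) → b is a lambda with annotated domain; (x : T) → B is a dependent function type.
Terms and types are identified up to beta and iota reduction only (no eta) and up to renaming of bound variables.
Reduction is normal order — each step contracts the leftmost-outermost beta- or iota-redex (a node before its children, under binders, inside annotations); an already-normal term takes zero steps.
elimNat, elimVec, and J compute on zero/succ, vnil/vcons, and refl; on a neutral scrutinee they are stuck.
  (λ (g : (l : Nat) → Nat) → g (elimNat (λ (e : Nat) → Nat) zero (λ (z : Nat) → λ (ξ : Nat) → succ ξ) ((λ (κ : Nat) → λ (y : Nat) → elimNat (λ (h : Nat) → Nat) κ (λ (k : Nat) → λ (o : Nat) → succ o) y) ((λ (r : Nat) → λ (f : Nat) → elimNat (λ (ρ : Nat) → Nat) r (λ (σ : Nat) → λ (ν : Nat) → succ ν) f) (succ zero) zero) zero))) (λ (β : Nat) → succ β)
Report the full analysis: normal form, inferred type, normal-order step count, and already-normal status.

resulting normal form:
  succ (succ zero)
type:
  Nat
reduction steps (normal order): 12
already normal: no
first contracted redex: a beta-redex


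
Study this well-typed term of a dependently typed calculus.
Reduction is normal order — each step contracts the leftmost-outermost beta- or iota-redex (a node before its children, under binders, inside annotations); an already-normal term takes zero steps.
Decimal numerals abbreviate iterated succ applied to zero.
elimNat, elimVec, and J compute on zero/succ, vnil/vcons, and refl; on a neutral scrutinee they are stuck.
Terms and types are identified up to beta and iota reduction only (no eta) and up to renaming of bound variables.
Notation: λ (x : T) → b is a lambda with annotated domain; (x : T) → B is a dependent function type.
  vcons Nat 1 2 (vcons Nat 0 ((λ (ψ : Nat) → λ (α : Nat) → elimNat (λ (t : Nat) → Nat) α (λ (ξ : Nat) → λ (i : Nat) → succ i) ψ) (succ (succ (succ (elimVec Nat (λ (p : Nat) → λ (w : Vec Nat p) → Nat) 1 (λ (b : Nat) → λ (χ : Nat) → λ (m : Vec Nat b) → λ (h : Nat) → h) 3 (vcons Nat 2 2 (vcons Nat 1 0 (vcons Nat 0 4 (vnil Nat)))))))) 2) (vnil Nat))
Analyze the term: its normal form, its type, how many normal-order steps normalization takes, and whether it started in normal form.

resulting normal form:
  vcons Nat 1 2 (vcons Nat 0 6 (vnil Nat))
the term's type:
  Vec Nat 2
steps to reach normal form (normal order): 31
term was already normal: no
first contracted redex: a beta-redex


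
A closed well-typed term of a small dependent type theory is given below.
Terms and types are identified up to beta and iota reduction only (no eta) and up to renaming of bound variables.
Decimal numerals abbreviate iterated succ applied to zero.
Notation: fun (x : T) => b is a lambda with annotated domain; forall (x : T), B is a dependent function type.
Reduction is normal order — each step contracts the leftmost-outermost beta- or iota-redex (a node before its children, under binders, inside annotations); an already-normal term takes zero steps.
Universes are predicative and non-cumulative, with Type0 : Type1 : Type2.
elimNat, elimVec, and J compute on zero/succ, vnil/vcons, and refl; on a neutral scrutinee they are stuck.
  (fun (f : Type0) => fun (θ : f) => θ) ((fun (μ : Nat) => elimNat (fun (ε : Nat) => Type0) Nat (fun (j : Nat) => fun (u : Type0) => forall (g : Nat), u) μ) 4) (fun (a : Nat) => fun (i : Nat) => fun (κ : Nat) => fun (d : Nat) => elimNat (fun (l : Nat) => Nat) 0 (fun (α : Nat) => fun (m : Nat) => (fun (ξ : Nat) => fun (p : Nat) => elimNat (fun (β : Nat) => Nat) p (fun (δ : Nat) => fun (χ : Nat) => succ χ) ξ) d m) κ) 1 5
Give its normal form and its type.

normal form:
  fun (f : Nat) => fun (θ : Nat) => elimNat (fun (μ : Nat) => Nat) 0 (fun (ε : Nat) => fun (j : Nat) => elimNat (fun (u : Nat) => Nat) j (fun (g : Nat) => fun (a : Nat) => succ a) θ) f
inferred type:
  forall (f : Nat), forall (θ : Nat), Nat


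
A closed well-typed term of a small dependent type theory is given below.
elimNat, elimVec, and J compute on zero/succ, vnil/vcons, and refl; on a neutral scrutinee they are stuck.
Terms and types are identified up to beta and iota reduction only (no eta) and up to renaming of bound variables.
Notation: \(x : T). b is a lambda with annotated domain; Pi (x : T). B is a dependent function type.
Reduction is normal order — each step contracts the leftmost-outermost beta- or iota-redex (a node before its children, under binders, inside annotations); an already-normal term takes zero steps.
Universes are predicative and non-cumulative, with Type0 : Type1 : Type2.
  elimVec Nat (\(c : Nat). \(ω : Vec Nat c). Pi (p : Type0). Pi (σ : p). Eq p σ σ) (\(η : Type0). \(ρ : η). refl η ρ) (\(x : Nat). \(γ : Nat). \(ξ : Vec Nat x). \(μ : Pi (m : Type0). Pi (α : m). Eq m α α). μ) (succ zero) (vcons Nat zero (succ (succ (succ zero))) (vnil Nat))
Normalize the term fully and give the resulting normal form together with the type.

resulting normal form:
  \(c : Type0). \(ω : c). refl c ω
type:
  Pi (c : Type0). Pi (ω : c). Eq c ω ω
observation: the first redex contracted is an elimVec iota-redex; the normal form is reached in 6 normal-order steps.


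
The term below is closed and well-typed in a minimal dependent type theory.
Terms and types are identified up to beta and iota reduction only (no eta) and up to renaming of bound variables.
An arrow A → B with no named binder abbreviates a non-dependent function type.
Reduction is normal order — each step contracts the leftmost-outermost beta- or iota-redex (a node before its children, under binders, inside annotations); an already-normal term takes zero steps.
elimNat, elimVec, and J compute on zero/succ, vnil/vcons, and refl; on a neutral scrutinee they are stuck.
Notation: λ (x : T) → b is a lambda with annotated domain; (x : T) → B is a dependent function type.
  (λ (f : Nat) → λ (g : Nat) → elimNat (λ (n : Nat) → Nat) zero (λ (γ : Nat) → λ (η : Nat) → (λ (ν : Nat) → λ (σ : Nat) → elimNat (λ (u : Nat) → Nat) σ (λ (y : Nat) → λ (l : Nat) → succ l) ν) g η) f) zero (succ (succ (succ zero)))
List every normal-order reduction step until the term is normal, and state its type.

normal-order reduction sequence:
  (λ (f : Nat) → λ (g : Nat) → elimNat (λ (n : Nat) → Nat) zero (λ (γ : Nat) → λ (η : Nat) → (λ (ν : Nat) → λ (σ : Nat) → elimNat (λ (u : Nat) → Nat) σ (λ (y : Nat) → λ (l : Nat) → succ l) ν) g η) f) zero (succ (succ (succ zero)))
  ~> (λ (f : Nat) → elimNat (λ (g : Nat) → Nat) zero (λ (n : Nat) → λ (γ : Nat) → (λ (η : Nat) → λ (ν : Nat) → elimNat (λ (σ : Nat) → Nat) ν (λ (u : Nat) → λ (y : Nat) → succ y) η) f γ) zero) (succ (succ (succ zero)))
  ~> elimNat (λ (f : Nat) → Nat) zero (λ (g : Nat) → λ (n : Nat) → (λ (γ : Nat) → λ (η : Nat) → elimNat (λ (ν : Nat) → Nat) η (λ (σ : Nat) → λ (u : Nat) → succ u) γ) (succ (succ (succ zero))) n) zero
  ~> zero
type:
  Nat


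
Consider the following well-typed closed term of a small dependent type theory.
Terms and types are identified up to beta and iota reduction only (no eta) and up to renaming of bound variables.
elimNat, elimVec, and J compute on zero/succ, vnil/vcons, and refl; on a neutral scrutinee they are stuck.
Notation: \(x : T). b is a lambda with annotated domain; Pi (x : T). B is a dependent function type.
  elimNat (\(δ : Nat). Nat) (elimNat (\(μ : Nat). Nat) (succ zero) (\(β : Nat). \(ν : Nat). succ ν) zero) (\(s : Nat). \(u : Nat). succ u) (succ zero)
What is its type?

type:
  Nat


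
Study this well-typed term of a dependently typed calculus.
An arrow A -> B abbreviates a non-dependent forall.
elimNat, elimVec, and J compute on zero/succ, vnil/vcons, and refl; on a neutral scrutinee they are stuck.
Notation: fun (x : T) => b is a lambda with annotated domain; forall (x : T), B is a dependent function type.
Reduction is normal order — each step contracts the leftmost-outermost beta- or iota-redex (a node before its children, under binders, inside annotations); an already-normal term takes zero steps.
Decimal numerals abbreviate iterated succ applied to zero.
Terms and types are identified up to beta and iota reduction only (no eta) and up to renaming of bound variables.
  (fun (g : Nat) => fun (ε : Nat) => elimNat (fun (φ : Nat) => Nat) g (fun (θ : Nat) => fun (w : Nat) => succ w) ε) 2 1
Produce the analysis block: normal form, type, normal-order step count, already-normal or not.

reduced normal form:
  3
inferred type:
  Nat
reduction steps (normal order): 6
term was already normal: no
first contracted redex: a beta-redex


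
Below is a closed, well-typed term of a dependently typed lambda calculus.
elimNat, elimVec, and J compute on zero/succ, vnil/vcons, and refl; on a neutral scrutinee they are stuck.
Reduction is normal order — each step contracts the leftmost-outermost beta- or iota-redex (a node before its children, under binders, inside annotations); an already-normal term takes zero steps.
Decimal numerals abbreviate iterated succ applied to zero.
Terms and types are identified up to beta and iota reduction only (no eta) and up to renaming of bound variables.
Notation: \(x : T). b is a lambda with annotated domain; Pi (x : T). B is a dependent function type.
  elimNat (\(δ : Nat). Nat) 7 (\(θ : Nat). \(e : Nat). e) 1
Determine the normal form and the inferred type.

resulting normal form:
  7
inferred type:
  Nat


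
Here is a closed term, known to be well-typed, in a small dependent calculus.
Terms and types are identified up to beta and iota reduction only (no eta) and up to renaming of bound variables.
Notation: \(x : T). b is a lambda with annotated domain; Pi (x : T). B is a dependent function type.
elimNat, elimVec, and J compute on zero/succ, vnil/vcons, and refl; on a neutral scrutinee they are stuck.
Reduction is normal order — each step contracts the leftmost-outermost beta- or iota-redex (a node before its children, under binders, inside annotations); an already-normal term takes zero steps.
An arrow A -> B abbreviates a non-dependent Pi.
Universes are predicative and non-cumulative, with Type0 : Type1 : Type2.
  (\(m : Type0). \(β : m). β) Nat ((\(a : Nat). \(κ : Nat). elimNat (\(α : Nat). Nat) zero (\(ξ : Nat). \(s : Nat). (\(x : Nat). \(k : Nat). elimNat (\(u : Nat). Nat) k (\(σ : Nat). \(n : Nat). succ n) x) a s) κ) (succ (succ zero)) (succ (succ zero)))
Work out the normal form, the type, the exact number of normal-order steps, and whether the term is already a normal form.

reduced normal form:
  succ (succ (succ (succ zero)))
the term's type:
  Nat
reduction steps (normal order): 29
started in normal form: no
first redex: a beta-redex


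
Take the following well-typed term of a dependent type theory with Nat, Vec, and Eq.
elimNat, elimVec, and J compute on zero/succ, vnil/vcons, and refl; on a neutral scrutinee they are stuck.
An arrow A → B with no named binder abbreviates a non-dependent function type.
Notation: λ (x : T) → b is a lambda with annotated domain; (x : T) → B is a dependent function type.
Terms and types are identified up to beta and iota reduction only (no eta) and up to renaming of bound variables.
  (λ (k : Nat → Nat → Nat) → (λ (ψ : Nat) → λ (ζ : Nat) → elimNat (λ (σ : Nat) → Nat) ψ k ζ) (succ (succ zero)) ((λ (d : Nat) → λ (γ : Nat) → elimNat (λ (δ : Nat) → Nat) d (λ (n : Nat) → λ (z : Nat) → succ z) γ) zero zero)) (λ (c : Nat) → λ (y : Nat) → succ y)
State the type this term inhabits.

inferred type:
  Nat


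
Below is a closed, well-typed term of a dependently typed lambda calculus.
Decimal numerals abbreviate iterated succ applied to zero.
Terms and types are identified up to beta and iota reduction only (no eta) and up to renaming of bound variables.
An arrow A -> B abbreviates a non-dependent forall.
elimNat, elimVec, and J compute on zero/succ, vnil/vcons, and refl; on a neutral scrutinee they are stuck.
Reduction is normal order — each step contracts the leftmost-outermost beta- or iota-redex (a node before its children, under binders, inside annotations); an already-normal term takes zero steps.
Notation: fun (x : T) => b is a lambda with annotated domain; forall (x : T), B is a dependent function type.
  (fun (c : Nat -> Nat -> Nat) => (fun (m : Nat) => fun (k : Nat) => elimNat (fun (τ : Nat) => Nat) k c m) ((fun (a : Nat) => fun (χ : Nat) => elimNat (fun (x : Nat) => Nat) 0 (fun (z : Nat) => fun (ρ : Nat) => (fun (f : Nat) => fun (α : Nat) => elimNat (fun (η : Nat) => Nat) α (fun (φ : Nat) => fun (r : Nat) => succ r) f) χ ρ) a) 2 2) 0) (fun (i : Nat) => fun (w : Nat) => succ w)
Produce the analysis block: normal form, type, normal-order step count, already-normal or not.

reduced normal form:
  4
inferred type:
  Nat
reduction steps (normal order): 43
already normal: no
first redex: a beta-redex


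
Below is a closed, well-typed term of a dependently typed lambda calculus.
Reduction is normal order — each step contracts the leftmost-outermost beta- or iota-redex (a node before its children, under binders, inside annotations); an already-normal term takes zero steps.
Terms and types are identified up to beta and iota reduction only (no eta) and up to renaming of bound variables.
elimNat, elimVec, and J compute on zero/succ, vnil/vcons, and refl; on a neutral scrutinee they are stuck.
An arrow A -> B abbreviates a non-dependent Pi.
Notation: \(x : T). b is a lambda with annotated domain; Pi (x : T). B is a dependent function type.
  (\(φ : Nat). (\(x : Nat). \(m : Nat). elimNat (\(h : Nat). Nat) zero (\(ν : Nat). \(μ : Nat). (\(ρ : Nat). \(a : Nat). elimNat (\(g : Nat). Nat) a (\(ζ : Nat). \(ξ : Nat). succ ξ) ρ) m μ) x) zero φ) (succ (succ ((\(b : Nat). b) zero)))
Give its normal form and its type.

normal form:
  zero
inferred type:
  Nat
observation: the first redex contracted is a beta-redex; the normal form is reached in 4 normal-order steps.


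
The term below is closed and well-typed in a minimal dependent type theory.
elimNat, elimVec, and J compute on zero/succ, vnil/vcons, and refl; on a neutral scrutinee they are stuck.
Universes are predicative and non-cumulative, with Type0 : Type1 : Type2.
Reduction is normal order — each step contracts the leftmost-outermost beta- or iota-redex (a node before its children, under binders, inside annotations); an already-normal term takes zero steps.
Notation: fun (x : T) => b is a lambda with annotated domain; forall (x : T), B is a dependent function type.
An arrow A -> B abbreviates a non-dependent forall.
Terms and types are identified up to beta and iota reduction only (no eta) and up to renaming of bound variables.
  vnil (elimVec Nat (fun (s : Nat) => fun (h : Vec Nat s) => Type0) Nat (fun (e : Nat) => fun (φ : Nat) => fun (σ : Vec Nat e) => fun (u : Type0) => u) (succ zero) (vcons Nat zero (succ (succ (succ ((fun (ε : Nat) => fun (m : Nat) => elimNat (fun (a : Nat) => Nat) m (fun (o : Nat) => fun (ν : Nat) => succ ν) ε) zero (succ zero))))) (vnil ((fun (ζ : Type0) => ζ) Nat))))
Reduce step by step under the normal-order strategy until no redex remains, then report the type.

normal-order reduction:
  vnil (elimVec Nat (fun (s : Nat) => fun (h : Vec Nat s) => Type0) Nat (fun (e : Nat) => fun (φ : Nat) => fun (σ : Vec Nat e) => fun (u : Type0) => u) (succ zero) (vcons Nat zero (succ (succ (succ ((fun (ε : Nat) => fun (m : Nat) => elimNat (fun (a : Nat) => Nat) m (fun (o : Nat) => fun (ν : Nat) => succ ν) ε) zero (succ zero))))) (vnil ((fun (ζ : Type0) => ζ) Nat))))
  ~> vnil ((fun (s : Nat) => fun (h : Nat) => fun (e : Vec Nat s) => fun (φ : Type0) => φ) zero (succ (succ (succ ((fun (σ : Nat) => fun (u : Nat) => elimNat (fun (ε : Nat) => Nat) u (fun (m : Nat) => fun (a : Nat) => succ a) σ) zero (succ zero))))) (vnil ((fun (o : Type0) => o) Nat)) (elimVec Nat (fun (ν : Nat) => fun (ζ : Vec Nat ν) => Type0) Nat (fun (r : Nat) => fun (v : Nat) => fun (f : Vec Nat r) => fun (μ : Type0) => μ) zero (vnil ((fun (g : Type0) => g) Nat))))
  ~> vnil ((fun (s : Nat) => fun (h : Vec Nat zero) => fun (e : Type0) => e) (succ (succ (succ ((fun (φ : Nat) => fun (σ : Nat) => elimNat (fun (u : Nat) => Nat) σ (fun (ε : Nat) => fun (m : Nat) => succ m) φ) zero (succ zero))))) (vnil ((fun (a : Type0) => a) Nat)) (elimVec Nat (fun (o : Nat) => fun (ν : Vec Nat o) => Type0) Nat (fun (ζ : Nat) => fun (r : Nat) => fun (v : Vec Nat ζ) => fun (f : Type0) => f) zero (vnil ((fun (μ : Type0) => μ) Nat))))
  ~> vnil ((fun (s : Vec Nat zero) => fun (h : Type0) => h) (vnil ((fun (e : Type0) => e) Nat)) (elimVec Nat (fun (φ : Nat) => fun (σ : Vec Nat φ) => Type0) Nat (fun (u : Nat) => fun (ε : Nat) => fun (m : Vec Nat u) => fun (a : Type0) => a) zero (vnil ((fun (o : Type0) => o) Nat))))
  ~> vnil ((fun (s : Type0) => s) (elimVec Nat (fun (h : Nat) => fun (e : Vec Nat h) => Type0) Nat (fun (φ : Nat) => fun (σ : Nat) => fun (u : Vec Nat φ) => fun (ε : Type0) => ε) zero (vnil ((fun (m : Type0) => m) Nat))))
  ~> vnil (elimVec Nat (fun (s : Nat) => fun (h : Vec Nat s) => Type0) Nat (fun (e : Nat) => fun (φ : Nat) => fun (σ : Vec Nat e) => fun (u : Type0) => u) zero (vnil ((fun (ε : Type0) => ε) Nat)))
  ~> vnil Nat
inferred type:
  Vec Nat zero


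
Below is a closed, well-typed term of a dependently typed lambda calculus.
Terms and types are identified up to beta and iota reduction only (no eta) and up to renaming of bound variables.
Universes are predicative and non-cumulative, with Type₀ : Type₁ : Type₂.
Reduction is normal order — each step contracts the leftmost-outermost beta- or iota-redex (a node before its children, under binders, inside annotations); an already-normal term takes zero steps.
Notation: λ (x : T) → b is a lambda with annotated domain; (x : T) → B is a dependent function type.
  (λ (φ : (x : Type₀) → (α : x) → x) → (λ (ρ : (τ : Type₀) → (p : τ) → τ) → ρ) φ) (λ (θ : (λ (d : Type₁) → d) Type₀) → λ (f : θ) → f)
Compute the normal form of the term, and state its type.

reduced normal form:
  λ (φ : Type₀) → λ (x : φ) → x
inferred type:
  (φ : Type₀) → (x : φ) → φ


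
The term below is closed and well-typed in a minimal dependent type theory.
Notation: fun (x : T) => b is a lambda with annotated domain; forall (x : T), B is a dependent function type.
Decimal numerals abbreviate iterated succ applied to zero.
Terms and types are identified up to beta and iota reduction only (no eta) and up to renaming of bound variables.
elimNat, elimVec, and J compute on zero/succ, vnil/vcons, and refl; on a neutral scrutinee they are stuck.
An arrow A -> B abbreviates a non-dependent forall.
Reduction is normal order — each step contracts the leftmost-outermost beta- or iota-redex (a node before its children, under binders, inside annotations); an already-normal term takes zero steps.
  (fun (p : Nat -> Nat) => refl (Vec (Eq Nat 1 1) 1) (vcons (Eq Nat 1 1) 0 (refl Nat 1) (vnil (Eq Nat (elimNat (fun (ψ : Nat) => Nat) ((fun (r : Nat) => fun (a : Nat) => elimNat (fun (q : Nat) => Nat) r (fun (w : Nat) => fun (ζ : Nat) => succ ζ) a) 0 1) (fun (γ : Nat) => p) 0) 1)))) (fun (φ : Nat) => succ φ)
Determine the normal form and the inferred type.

reduced normal form:
  refl (Vec (Eq Nat 1 1) 1) (vcons (Eq Nat 1 1) 0 (refl Nat 1) (vnil (Eq Nat 1 1)))
inferred type:
  Eq (Vec (Eq Nat 1 1) 1) (vcons (Eq Nat 1 1) 0 (refl Nat 1) (vnil (Eq Nat 1 1))) (vcons (Eq Nat 1 1) 0 (refl Nat 1) (vnil (Eq Nat 1 1)))
observation: reduction starts at a beta-redex, and 8 normal-order steps reach the normal form.


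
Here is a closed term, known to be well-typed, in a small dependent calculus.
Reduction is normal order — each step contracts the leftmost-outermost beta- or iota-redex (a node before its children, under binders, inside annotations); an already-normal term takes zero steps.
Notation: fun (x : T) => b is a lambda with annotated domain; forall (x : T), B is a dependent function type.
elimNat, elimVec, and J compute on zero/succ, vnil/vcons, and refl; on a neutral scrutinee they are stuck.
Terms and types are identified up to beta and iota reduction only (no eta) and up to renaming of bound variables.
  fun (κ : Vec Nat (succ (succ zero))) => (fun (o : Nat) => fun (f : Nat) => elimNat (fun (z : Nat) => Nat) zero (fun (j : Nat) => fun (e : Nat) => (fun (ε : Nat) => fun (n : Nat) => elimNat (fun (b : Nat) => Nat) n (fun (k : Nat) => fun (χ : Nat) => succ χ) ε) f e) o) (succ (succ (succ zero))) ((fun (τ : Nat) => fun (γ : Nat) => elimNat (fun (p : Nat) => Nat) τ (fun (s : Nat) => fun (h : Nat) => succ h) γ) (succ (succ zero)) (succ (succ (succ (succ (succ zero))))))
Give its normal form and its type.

normal form:
  fun (κ : Vec Nat (succ (succ zero))) => succ (succ (succ (succ (succ (succ (succ (succ (succ (succ (succ (succ (succ (succ (succ (succ (succ (succ (succ (succ (succ zero))))))))))))))))))))
inferred type:
  forall (κ : Vec Nat (succ (succ zero))), Nat


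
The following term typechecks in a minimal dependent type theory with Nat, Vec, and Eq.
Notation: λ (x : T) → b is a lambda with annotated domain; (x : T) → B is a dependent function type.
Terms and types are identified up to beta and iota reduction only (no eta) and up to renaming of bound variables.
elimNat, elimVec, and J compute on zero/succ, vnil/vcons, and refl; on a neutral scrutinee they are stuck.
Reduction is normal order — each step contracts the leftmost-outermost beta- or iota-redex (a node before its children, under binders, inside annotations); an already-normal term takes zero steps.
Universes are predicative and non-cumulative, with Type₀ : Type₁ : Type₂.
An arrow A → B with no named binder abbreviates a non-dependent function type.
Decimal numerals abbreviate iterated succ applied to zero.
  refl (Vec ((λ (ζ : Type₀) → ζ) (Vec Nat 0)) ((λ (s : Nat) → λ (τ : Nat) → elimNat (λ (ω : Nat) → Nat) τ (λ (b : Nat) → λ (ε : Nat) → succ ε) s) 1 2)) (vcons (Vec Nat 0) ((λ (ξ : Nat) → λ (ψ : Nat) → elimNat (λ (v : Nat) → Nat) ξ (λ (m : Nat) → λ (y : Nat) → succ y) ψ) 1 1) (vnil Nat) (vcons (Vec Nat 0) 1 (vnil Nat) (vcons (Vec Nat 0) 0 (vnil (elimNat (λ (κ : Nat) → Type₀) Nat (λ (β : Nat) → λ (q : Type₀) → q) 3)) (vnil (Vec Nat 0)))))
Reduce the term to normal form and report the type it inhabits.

reduced normal form:
  refl (Vec (Vec Nat 0) 3) (vcons (Vec Nat 0) 2 (vnil Nat) (vcons (Vec Nat 0) 1 (vnil Nat) (vcons (Vec Nat 0) 0 (vnil Nat) (vnil (Vec Nat 0)))))
inferred type:
  Eq (Vec (Vec Nat 0) 3) (vcons (Vec Nat 0) 2 (vnil Nat) (vcons (Vec Nat 0) 1 (vnil Nat) (vcons (Vec Nat 0) 0 (vnil Nat) (vnil (Vec Nat 0))))) (vcons (Vec Nat 0) 2 (vnil Nat) (vcons (Vec Nat 0) 1 (vnil Nat) (vcons (Vec Nat 0) 0 (vnil Nat) (vnil (Vec Nat 0)))))
observation: 23 normal-order steps normalize the term, beginning with a beta-redex.


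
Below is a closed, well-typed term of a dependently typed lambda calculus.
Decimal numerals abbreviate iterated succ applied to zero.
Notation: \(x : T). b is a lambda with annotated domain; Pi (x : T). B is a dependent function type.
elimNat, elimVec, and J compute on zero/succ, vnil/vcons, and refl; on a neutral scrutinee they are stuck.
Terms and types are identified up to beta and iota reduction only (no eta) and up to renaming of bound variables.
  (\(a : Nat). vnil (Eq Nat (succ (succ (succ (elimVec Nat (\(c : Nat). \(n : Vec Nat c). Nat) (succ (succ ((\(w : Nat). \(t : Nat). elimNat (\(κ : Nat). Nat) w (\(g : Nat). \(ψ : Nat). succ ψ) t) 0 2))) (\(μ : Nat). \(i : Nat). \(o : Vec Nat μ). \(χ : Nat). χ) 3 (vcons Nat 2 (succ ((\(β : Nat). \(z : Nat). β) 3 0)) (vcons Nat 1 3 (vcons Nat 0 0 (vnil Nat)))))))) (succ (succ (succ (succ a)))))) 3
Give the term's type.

inferred type:
  Vec (Eq Nat 7 7) 0


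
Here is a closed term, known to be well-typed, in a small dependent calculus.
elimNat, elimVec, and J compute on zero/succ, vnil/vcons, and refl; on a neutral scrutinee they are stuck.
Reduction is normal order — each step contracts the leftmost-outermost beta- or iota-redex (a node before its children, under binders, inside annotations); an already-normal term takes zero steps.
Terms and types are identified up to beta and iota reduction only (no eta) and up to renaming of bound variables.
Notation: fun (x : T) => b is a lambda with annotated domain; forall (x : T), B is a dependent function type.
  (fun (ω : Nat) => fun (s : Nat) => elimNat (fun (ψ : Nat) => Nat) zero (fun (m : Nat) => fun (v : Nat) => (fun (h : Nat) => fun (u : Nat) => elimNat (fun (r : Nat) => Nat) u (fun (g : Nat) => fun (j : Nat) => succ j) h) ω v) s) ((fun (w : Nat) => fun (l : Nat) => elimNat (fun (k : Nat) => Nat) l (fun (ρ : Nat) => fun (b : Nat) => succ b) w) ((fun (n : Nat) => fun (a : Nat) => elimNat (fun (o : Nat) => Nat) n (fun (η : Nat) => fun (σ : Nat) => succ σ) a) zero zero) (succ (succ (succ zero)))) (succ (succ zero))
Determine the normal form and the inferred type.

normal form:
  succ (succ (succ (succ (succ (succ zero)))))
inferred type:
  Nat
observation: contracting a beta-redex first, the term normalizes in 45 steps.


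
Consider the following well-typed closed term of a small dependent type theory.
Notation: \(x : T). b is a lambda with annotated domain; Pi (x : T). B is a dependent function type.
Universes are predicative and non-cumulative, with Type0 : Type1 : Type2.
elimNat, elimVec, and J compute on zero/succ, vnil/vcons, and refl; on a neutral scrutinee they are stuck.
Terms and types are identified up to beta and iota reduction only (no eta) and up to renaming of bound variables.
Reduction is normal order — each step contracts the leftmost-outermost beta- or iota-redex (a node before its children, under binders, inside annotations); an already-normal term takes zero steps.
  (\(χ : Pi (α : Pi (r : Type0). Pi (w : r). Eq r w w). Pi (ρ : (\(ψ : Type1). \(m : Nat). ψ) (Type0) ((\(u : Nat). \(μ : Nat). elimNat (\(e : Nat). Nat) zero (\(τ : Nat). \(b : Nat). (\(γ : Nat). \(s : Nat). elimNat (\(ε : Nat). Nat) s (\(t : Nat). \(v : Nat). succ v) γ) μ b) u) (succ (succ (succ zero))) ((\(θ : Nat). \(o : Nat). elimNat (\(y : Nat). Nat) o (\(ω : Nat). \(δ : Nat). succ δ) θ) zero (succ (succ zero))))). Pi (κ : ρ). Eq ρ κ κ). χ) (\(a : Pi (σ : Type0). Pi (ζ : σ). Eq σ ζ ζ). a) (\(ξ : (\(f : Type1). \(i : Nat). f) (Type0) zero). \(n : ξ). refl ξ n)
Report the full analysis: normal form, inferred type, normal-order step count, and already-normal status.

resulting normal form:
  \(χ : Type0). \(α : χ). refl χ α
type:
  Pi (χ : Type0). Pi (α : χ). Eq χ α α
normal-order step count: 4
already normal: no
first contracted redex: a beta-redex


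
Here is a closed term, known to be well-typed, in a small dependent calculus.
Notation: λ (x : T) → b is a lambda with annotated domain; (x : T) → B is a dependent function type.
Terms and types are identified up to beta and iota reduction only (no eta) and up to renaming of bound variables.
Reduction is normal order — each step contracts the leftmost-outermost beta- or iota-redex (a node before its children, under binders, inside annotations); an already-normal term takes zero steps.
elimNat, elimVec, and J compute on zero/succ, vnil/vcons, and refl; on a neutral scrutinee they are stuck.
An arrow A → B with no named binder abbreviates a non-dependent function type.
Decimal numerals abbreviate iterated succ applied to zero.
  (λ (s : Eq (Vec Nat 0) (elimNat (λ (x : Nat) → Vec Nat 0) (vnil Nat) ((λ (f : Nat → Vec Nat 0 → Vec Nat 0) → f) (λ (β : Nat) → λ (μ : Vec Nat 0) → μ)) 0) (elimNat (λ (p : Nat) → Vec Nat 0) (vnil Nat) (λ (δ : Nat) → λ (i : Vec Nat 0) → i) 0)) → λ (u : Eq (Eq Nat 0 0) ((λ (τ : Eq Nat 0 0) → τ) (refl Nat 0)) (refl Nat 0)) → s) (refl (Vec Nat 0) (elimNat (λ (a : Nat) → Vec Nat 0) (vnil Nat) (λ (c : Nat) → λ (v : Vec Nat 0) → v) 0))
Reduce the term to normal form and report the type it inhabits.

reduced normal form:
  λ (s : Eq (Eq Nat 0 0) (refl Nat 0) (refl Nat 0)) → refl (Vec Nat 0) (vnil Nat)
the term's type:
  Eq (Eq Nat 0 0) (refl Nat 0) (refl Nat 0) → Eq (Vec Nat 0) (vnil Nat) (vnil Nat)
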